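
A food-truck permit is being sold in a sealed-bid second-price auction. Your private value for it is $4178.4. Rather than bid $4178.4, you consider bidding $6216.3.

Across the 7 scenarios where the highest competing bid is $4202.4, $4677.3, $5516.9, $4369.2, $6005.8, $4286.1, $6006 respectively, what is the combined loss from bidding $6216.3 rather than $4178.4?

$5814.9

The deviation costs you only when the competing bid falls strictly between $4178.4 and $6216.3; elsewhere both bids give the same outcome.
$4202.4: truthful payoff $0, deviation payoff −$24 → loss $24.
$4677.3: truthful payoff $0, deviation payoff −$498.9 → loss $498.9.
$5516.9: truthful payoff $0, deviation payoff −$1338.5 → loss $1338.5.
$4369.2: truthful payoff $0, deviation payoff −$190.8 → loss $190.8.
$6005.8: truthful payoff $0, deviation payoff −$1827.4 → loss $1827.4.
$4286.1: truthful payoff $0, deviation payoff −$107.7 → loss $107.7.
$6006: truthful payoff $0, deviation payoff −$1827.6 → loss $1827.6.
Total loss = $24 + $498.9 + $1338.5 + $190.8 + $1827.4 + $107.7 + $1827.6 = $5814.9.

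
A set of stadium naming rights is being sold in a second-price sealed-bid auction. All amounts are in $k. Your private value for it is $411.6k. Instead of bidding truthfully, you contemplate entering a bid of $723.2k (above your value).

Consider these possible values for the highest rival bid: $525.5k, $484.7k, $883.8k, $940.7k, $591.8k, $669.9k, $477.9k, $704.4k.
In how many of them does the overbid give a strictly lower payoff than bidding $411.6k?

The deviation hurts exactly when the highest competing bid lies strictly between $411.6k and $723.2k — overbidding then wins at a price above your value.
$525.5k: inside the interval → strictly worse (loss $113.9k).
$484.7k: inside the interval → strictly worse (loss $73.1k).
$883.8k: above both → same outcome either way.
$940.7k: above both → same outcome either way.
$591.8k: inside the interval → strictly worse (loss $180.2k).
$669.9k: inside the interval → strictly worse (loss $258.3k).
$477.9k: inside the interval → strictly worse (loss $66.3k).
$704.4k: inside the interval → strictly worse (loss $292.8k).
Count: 6.

6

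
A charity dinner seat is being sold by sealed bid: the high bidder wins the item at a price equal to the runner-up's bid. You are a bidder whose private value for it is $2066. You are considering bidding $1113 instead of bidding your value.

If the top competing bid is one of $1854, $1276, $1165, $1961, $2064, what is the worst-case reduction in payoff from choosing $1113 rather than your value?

$901

$1854: truthful gives $212, deviation gives $0 → loss $212.
$1276: truthful gives $790, deviation gives $0 → loss $790.
$1165: truthful gives $901, deviation gives $0 → loss $901.
$1961: truthful gives $105, deviation gives $0 → loss $105.
$2064: truthful gives $2, deviation gives $0 → loss $2.
Maximum loss: $901.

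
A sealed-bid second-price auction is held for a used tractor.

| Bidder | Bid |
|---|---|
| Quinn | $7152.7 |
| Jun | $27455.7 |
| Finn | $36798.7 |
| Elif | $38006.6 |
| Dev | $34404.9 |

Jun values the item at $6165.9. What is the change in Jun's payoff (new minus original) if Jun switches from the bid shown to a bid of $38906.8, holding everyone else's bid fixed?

The highest bid among the other bidders is $38006.6; Jun's bid doesn't change that.
Original bid $27455.7: Jun is not highest (top rival bid is $38006.6); payoff $0.
Alternative bid $38906.8: Jun is highest, pays the top rival bid $38006.6; payoff $6165.9 − $38006.6 = −$31840.7.
Change in payoff = −$31840.7 − ($0) = −$31840.7.

−$31840.7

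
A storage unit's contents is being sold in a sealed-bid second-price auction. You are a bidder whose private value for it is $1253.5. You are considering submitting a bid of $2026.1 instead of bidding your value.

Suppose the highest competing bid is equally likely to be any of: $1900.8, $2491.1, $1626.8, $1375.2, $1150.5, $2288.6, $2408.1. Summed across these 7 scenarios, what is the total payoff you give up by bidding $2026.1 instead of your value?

$1142.3

The deviation costs you only when the competing bid falls strictly between $1253.5 and $2026.1; elsewhere both bids give the same outcome.
$1900.8: truthful payoff $0, deviation payoff −$647.3 → loss $647.3.
$2491.1: outcomes coincide → loss $0.
$1626.8: truthful payoff $0, deviation payoff −$373.3 → loss $373.3.
$1375.2: truthful payoff $0, deviation payoff −$121.7 → loss $121.7.
$1150.5: outcomes coincide → loss $0.
$2288.6: outcomes coincide → loss $0.
$2408.1: outcomes coincide → loss $0.
Total loss = $647.3 + $373.3 + $121.7 = $1142.3.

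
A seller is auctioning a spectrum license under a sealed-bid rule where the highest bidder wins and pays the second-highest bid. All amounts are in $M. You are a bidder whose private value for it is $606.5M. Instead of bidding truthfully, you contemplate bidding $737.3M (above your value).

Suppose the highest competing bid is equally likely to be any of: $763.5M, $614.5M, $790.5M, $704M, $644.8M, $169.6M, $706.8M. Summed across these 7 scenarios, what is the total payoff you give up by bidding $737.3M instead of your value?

The deviation costs you only when the competing bid falls strictly between $606.5M and $737.3M; elsewhere both bids give the same outcome.
$763.5M: outcomes coincide → loss $0M.
$614.5M: truthful payoff $0M, deviation payoff −$8M → loss $8M.
$790.5M: outcomes coincide → loss $0M.
$704M: truthful payoff $0M, deviation payoff −$97.5M → loss $97.5M.
$644.8M: truthful payoff $0M, deviation payoff −$38.3M → loss $38.3M.
$169.6M: outcomes coincide → loss $0M.
$706.8M: truthful payoff $0M, deviation payoff −$100.3M → loss $100.3M.
Total loss = $8M + $97.5M + $38.3M + $100.3M = $244.1M.
Truthful bidding weakly dominates here: raising your bid can only win items priced above your value, and lowering it can only forfeit items priced below.

$244.1M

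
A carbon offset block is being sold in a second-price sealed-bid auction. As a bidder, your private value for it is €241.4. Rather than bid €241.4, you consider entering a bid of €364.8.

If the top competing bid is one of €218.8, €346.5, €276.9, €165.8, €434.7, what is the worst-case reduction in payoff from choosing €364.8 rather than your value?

€105.1

€218.8: same outcome either way → loss €0.
€346.5: truthful gives €0, deviation gives −€105.1 → loss €105.1.
€276.9: truthful gives €0, deviation gives −€35.5 → loss €35.5.
€165.8: same outcome either way → loss €0.
€434.7: same outcome either way → loss €0.
Maximum loss: €105.1.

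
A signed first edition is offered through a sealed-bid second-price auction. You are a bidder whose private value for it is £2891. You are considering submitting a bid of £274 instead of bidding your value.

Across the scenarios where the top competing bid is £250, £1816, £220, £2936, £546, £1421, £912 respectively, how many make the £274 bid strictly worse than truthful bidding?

The deviation hurts exactly when the highest competing bid lies strictly between £274 and £2891 — underbidding then forfeits a profitable win.
£250: below both → same outcome either way.
£1816: inside the interval → strictly worse (loss £1075).
£220: below both → same outcome either way.
£2936: above both → same outcome either way.
£546: inside the interval → strictly worse (loss £2345).
£1421: inside the interval → strictly worse (loss £1470).
£912: inside the interval → strictly worse (loss £1979).
Count: 4.

4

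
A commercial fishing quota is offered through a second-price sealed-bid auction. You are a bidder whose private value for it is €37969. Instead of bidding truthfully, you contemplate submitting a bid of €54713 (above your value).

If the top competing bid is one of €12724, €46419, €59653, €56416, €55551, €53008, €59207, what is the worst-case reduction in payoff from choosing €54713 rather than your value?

€15039

€12724: same outcome either way → loss €0.
€46419: truthful gives €0, deviation gives −€8450 → loss €8450.
€59653: same outcome either way → loss €0.
€56416: same outcome either way → loss €0.
€55551: same outcome either way → loss €0.
€53008: truthful gives €0, deviation gives −€15039 → loss €15039.
€59207: same outcome either way → loss €0.
Maximum loss: €15039.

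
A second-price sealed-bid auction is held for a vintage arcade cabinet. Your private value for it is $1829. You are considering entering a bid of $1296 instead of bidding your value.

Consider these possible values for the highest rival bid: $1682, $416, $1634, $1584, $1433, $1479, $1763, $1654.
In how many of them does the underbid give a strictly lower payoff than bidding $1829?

The deviation hurts exactly when the highest competing bid lies strictly between $1296 and $1829 — underbidding then forfeits a profitable win.
$1682: inside the interval → strictly worse (loss $147).
$416: below both → same outcome either way.
$1634: inside the interval → strictly worse (loss $195).
$1584: inside the interval → strictly worse (loss $245).
$1433: inside the interval → strictly worse (loss $396).
$1479: inside the interval → strictly worse (loss $350).
$1763: inside the interval → strictly worse (loss $66).
$1654: inside the interval → strictly worse (loss $175).
Count: 7.

7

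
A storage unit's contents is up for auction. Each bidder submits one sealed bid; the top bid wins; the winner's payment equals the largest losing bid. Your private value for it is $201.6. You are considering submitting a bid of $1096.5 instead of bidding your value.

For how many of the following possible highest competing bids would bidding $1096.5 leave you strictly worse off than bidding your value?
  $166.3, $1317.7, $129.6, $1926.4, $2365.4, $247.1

1

The deviation hurts exactly when the highest competing bid lies strictly between $201.6 and $1096.5 — overbidding then wins at a price above your value.
$166.3: below both → same outcome either way.
$1317.7: above both → same outcome either way.
$129.6: below both → same outcome either way.
$1926.4: above both → same outcome either way.
$2365.4: above both → same outcome either way.
$247.1: inside the interval → strictly worse (loss $45.5).
Count: 1.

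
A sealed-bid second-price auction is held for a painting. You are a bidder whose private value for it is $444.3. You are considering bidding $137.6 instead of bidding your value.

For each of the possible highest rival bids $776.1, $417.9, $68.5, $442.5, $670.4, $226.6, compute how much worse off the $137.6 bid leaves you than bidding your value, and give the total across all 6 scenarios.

The deviation costs you only when the competing bid falls strictly between $137.6 and $444.3; elsewhere both bids give the same outcome.
$776.1: outcomes coincide → loss $0.
$417.9: truthful payoff $26.4, deviation payoff $0 → loss $26.4.
$68.5: outcomes coincide → loss $0.
$442.5: truthful payoff $1.8, deviation payoff $0 → loss $1.8.
$670.4: outcomes coincide → loss $0.
$226.6: truthful payoff $217.7, deviation payoff $0 → loss $217.7.
Total loss = $26.4 + $1.8 + $217.7 = $245.9.

$245.9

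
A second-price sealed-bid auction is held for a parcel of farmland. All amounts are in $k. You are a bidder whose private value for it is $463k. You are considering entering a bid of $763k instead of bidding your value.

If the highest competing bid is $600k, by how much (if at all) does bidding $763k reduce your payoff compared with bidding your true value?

$137k

Bidding your value $463k: you lose (since $463k < $600k). Payoff $0k.
Bidding $763k: you win and pay $600k. Payoff $463k − $600k = −$137k.
The competing bid $600k lies between your value and your inflated bid, so overbidding wins an item priced above your value.
Loss from deviating = $0k − (−$137k) = $137k.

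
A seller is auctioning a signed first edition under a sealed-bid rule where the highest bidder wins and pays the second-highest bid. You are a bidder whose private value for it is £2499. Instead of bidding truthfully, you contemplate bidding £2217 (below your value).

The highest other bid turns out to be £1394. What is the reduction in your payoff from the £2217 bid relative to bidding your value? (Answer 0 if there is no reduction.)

Bidding your value £2499: you win (since £2499 > £1394) and pay £1394. Payoff £1105.
Bidding £2217: you win and pay £1394. Payoff £2499 − £1394 = £1105.
Difference = £1105 − £1105 = £0; both bids lead to the same outcome because the competing bid is below both your value and your alternative bid.

£0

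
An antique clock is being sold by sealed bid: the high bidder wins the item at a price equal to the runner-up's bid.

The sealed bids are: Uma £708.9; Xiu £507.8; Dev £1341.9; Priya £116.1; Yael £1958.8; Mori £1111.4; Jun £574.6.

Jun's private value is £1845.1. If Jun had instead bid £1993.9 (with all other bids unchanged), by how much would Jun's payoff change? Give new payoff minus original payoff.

The highest bid among the other bidders is £1958.8; Jun's bid doesn't change that.
Original bid £574.6: Jun is not highest (top rival bid is £1958.8); payoff £0.
Alternative bid £1993.9: Jun is highest, pays the top rival bid £1958.8; payoff £1845.1 − £1958.8 = −£113.7.
Change in payoff = −£113.7 − (£0) = −£113.7.

−£113.7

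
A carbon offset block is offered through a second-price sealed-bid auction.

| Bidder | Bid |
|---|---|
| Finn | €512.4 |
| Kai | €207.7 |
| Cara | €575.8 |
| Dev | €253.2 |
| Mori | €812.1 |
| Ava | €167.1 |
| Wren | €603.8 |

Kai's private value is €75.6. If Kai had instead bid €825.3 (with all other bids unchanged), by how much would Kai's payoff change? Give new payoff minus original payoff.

−€736.5

The highest bid among the other bidders is €812.1; Kai's bid doesn't change that.
Original bid €207.7: Kai is not highest (top rival bid is €812.1); payoff €0.
Alternative bid €825.3: Kai is highest, pays the top rival bid €812.1; payoff €75.6 − €812.1 = −€736.5.
Change in payoff = −€736.5 − (€0) = −€736.5.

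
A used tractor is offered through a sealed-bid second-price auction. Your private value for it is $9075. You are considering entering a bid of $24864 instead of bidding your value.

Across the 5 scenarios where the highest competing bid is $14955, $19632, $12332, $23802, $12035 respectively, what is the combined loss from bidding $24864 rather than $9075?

$37381

The deviation costs you only when the competing bid falls strictly between $9075 and $24864; elsewhere both bids give the same outcome.
$14955: truthful payoff $0, deviation payoff −$5880 → loss $5880.
$19632: truthful payoff $0, deviation payoff −$10557 → loss $10557.
$12332: truthful payoff $0, deviation payoff −$3257 → loss $3257.
$23802: truthful payoff $0, deviation payoff −$14727 → loss $14727.
$12035: truthful payoff $0, deviation payoff −$2960 → loss $2960.
Total loss = $5880 + $10557 + $3257 + $14727 + $2960 = $37381.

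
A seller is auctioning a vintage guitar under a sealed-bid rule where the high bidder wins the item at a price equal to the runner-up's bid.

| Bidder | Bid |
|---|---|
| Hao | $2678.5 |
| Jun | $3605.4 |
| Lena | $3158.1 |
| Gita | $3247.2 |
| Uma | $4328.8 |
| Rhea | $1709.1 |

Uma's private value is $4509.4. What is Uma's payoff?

$904

Highest bid: Uma at $4328.8, so Uma wins.
Second-highest bid: Jun at $3605.4 — that is the price the winner pays.
Uma's payoff = value − price = $4509.4 − $3605.4 = $904.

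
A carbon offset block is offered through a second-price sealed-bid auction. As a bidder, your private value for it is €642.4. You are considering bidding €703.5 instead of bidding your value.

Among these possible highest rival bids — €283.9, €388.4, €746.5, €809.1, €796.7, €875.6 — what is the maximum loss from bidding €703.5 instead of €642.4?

€0

€283.9: same outcome either way → loss €0.
€388.4: same outcome either way → loss €0.
€746.5: same outcome either way → loss €0.
€809.1: same outcome either way → loss €0.
€796.7: same outcome either way → loss €0.
€875.6: same outcome either way → loss €0.
Maximum loss: €0.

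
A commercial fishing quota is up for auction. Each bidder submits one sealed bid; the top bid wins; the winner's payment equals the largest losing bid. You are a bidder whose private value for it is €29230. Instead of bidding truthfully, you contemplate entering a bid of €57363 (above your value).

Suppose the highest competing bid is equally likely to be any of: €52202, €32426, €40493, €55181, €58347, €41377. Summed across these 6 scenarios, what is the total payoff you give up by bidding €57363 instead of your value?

€75529

The deviation costs you only when the competing bid falls strictly between €29230 and €57363; elsewhere both bids give the same outcome.
€52202: truthful payoff €0, deviation payoff −€22972 → loss €22972.
€32426: truthful payoff €0, deviation payoff −€3196 → loss €3196.
€40493: truthful payoff €0, deviation payoff −€11263 → loss €11263.
€55181: truthful payoff €0, deviation payoff −€25951 → loss €25951.
€58347: outcomes coincide → loss €0.
€41377: truthful payoff €0, deviation payoff −€12147 → loss €12147.
Total loss = €22972 + €3196 + €11263 + €25951 + €12147 = €75529.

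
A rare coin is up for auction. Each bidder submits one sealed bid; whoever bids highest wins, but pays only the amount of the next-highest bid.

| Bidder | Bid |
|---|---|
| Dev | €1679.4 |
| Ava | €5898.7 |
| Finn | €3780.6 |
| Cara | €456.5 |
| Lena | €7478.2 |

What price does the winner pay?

Highest bid: Lena at €7478.2, so Lena wins.
Second-highest bid: Ava at €5898.7 — that is the price the winner pays.

€5898.7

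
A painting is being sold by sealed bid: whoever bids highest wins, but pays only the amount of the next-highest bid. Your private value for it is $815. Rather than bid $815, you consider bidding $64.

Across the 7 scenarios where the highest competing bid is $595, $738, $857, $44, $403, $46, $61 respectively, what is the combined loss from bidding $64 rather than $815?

$709

The deviation costs you only when the competing bid falls strictly between $64 and $815; elsewhere both bids give the same outcome.
$595: truthful payoff $220, deviation payoff $0 → loss $220.
$738: truthful payoff $77, deviation payoff $0 → loss $77.
$857: outcomes coincide → loss $0.
$44: outcomes coincide → loss $0.
$403: truthful payoff $412, deviation payoff $0 → loss $412.
$46: outcomes coincide → loss $0.
$61: outcomes coincide → loss $0.
Total loss = $220 + $77 + $412 = $709.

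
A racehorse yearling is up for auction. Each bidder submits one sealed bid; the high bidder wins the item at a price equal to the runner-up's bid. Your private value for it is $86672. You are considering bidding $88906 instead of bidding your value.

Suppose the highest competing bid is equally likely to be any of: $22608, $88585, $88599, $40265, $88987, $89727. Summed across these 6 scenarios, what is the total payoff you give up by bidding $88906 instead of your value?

The deviation costs you only when the competing bid falls strictly between $86672 and $88906; elsewhere both bids give the same outcome.
$22608: outcomes coincide → loss $0.
$88585: truthful payoff $0, deviation payoff −$1913 → loss $1913.
$88599: truthful payoff $0, deviation payoff −$1927 → loss $1927.
$40265: outcomes coincide → loss $0.
$88987: outcomes coincide → loss $0.
$89727: outcomes coincide → loss $0.
Total loss = $1913 + $1927 = $3840.

$3840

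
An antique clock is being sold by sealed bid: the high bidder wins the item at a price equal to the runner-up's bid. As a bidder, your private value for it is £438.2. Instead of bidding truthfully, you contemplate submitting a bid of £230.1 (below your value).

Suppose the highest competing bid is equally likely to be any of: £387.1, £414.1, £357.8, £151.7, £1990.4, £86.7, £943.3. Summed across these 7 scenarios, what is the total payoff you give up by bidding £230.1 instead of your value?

The deviation costs you only when the competing bid falls strictly between £230.1 and £438.2; elsewhere both bids give the same outcome.
£387.1: truthful payoff £51.1, deviation payoff £0 → loss £51.1.
£414.1: truthful payoff £24.1, deviation payoff £0 → loss £24.1.
£357.8: truthful payoff £80.4, deviation payoff £0 → loss £80.4.
£151.7: outcomes coincide → loss £0.
£1990.4: outcomes coincide → loss £0.
£86.7: outcomes coincide → loss £0.
£943.3: outcomes coincide → loss £0.
Total loss = £51.1 + £24.1 + £80.4 = £155.6.
Because the price is fixed by the runner-up's bid, deviating from your value can only change a good outcome into a bad one — never the reverse.

£155.6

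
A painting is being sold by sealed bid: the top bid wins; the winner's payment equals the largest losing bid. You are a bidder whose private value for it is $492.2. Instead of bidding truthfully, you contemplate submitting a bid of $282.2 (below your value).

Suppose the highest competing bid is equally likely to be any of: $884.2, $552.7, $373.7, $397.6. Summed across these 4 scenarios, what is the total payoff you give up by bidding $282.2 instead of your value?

The deviation costs you only when the competing bid falls strictly between $282.2 and $492.2; elsewhere both bids give the same outcome.
$884.2: outcomes coincide → loss $0.
$552.7: outcomes coincide → loss $0.
$373.7: truthful payoff $118.5, deviation payoff $0 → loss $118.5.
$397.6: truthful payoff $94.6, deviation payoff $0 → loss $94.6.
Total loss = $118.5 + $94.6 = $213.1.

$213.1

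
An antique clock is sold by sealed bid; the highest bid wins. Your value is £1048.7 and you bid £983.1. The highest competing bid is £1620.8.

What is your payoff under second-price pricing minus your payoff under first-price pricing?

£0

Your bid £983.1 is below £1620.8, so you lose under either rule.
Payoff is £0 in both cases; difference = £0.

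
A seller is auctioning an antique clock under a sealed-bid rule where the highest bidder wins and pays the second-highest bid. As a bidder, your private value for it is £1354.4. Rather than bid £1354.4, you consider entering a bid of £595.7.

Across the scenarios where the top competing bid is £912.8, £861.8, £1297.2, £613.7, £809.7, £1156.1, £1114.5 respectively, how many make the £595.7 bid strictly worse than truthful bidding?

The deviation hurts exactly when the highest competing bid lies strictly between £595.7 and £1354.4 — underbidding then forfeits a profitable win.
£912.8: inside the interval → strictly worse (loss £441.6).
£861.8: inside the interval → strictly worse (loss £492.6).
£1297.2: inside the interval → strictly worse (loss £57.2).
£613.7: inside the interval → strictly worse (loss £740.7).
£809.7: inside the interval → strictly worse (loss £544.7).
£1156.1: inside the interval → strictly worse (loss £198.3).
£1114.5: inside the interval → strictly worse (loss £239.9).
Count: 7.

7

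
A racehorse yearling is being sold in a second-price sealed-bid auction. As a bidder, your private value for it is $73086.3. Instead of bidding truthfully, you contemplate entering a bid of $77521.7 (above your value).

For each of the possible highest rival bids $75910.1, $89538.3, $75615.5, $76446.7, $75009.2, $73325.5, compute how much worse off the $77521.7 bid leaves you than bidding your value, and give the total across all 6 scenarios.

$10875.5

The deviation costs you only when the competing bid falls strictly between $73086.3 and $77521.7; elsewhere both bids give the same outcome.
$75910.1: truthful payoff $0, deviation payoff −$2823.8 → loss $2823.8.
$89538.3: outcomes coincide → loss $0.
$75615.5: truthful payoff $0, deviation payoff −$2529.2 → loss $2529.2.
$76446.7: truthful payoff $0, deviation payoff −$3360.4 → loss $3360.4.
$75009.2: truthful payoff $0, deviation payoff −$1922.9 → loss $1922.9.
$73325.5: truthful payoff $0, deviation payoff −$239.2 → loss $239.2.
Total loss = $2823.8 + $2529.2 + $3360.4 + $1922.9 + $239.2 = $10875.5.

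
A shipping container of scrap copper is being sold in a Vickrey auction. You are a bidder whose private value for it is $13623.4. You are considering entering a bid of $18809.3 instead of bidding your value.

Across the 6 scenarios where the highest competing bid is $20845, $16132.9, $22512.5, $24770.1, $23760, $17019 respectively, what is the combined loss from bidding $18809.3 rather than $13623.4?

$5905.1

The deviation costs you only when the competing bid falls strictly between $13623.4 and $18809.3; elsewhere both bids give the same outcome.
$20845: outcomes coincide → loss $0.
$16132.9: truthful payoff $0, deviation payoff −$2509.5 → loss $2509.5.
$22512.5: outcomes coincide → loss $0.
$24770.1: outcomes coincide → loss $0.
$23760: outcomes coincide → loss $0.
$17019: truthful payoff $0, deviation payoff −$3395.6 → loss $3395.6.
Total loss = $2509.5 + $3395.6 = $5905.1.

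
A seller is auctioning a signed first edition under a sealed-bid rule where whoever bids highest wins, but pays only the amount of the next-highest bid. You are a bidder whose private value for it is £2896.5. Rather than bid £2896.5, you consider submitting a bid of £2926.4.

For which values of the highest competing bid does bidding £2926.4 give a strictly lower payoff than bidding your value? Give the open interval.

If the competing bid is below £2896.5, both bids win at the same price — no difference.
If it is above £2926.4, both bids lose — no difference.
If it lies strictly between £2896.5 and £2926.4, bidding your value loses (payoff 0) while bidding £2926.4 wins at a price above your value (payoff negative).
So the deviation strictly hurts on the open interval (£2896.5, £2926.4).

(£2896.5, £2926.4)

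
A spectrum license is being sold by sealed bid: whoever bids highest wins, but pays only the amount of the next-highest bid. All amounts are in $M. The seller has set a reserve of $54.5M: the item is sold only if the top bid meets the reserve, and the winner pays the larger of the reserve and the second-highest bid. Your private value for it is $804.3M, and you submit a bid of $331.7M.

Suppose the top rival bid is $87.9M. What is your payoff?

$716.4M

Your bid $331.7M is the highest and exceeds the reserve.
Price = max(second-highest bid, reserve) = max($87.9M, $54.5M) = $87.9M.
Payoff = $804.3M − $87.9M = $716.4M.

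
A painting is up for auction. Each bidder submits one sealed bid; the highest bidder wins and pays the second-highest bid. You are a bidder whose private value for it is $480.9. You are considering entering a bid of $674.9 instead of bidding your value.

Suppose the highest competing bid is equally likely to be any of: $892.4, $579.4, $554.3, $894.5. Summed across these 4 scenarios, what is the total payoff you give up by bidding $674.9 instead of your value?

$171.9

The deviation costs you only when the competing bid falls strictly between $480.9 and $674.9; elsewhere both bids give the same outcome.
$892.4: outcomes coincide → loss $0.
$579.4: truthful payoff $0, deviation payoff −$98.5 → loss $98.5.
$554.3: truthful payoff $0, deviation payoff −$73.4 → loss $73.4.
$894.5: outcomes coincide → loss $0.
Total loss = $98.5 + $73.4 = $171.9.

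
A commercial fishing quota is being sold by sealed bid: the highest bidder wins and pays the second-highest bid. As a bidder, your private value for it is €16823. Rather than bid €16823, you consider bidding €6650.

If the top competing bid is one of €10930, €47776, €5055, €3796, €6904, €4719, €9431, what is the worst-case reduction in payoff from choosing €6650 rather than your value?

€9919

€10930: truthful gives €5893, deviation gives €0 → loss €5893.
€47776: same outcome either way → loss €0.
€5055: same outcome either way → loss €0.
€3796: same outcome either way → loss €0.
€6904: truthful gives €9919, deviation gives €0 → loss €9919.
€4719: same outcome either way → loss €0.
€9431: truthful gives €7392, deviation gives €0 → loss €7392.
Maximum loss: €9919.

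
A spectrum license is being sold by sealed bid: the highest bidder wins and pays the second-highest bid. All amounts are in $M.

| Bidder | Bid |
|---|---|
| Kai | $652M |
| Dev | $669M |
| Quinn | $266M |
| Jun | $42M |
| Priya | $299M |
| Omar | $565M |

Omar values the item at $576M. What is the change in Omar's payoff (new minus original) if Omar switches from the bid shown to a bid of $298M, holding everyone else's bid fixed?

The highest bid among the other bidders is $669M; Omar's bid doesn't change that.
Original bid $565M: Omar is not highest (top rival bid is $669M); payoff $0M.
Alternative bid $298M: Omar is not highest (top rival bid is $669M); payoff $0M.
Change in payoff = $0M − ($0M) = $0M.

$0M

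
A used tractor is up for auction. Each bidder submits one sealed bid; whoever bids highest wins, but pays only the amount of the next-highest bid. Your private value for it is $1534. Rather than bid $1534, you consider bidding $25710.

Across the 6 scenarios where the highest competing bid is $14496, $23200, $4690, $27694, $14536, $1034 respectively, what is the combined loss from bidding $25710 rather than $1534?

$50786

The deviation costs you only when the competing bid falls strictly between $1534 and $25710; elsewhere both bids give the same outcome.
$14496: truthful payoff $0, deviation payoff −$12962 → loss $12962.
$23200: truthful payoff $0, deviation payoff −$21666 → loss $21666.
$4690: truthful payoff $0, deviation payoff −$3156 → loss $3156.
$27694: outcomes coincide → loss $0.
$14536: truthful payoff $0, deviation payoff −$13002 → loss $13002.
$1034: outcomes coincide → loss $0.
Total loss = $12962 + $21666 + $3156 + $13002 = $50786.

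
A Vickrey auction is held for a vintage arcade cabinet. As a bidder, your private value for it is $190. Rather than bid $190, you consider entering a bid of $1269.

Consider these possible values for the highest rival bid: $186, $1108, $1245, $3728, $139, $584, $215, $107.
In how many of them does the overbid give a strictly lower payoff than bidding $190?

4

The deviation hurts exactly when the highest competing bid lies strictly between $190 and $1269 — overbidding then wins at a price above your value.
$186: below both → same outcome either way.
$1108: inside the interval → strictly worse (loss $918).
$1245: inside the interval → strictly worse (loss $1055).
$3728: above both → same outcome either way.
$139: below both → same outcome either way.
$584: inside the interval → strictly worse (loss $394).
$215: inside the interval → strictly worse (loss $25).
$107: below both → same outcome either way.
Count: 4.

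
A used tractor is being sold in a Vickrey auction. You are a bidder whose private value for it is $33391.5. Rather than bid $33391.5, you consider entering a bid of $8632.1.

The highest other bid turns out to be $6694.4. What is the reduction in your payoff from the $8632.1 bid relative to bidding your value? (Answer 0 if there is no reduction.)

$0

Bidding your value $33391.5: you win (since $33391.5 > $6694.4) and pay $6694.4. Payoff $26697.1.
Bidding $8632.1: you win and pay $6694.4. Payoff $33391.5 − $6694.4 = $26697.1.
Difference = $26697.1 − $26697.1 = $0; both bids lead to the same outcome because the competing bid is below both your value and your alternative bid.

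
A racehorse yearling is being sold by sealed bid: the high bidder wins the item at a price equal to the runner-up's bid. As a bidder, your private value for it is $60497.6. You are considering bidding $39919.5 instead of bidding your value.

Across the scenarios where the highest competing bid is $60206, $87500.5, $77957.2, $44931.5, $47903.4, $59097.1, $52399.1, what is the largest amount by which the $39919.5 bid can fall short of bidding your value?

$60206: truthful gives $291.6, deviation gives $0 → loss $291.6.
$87500.5: same outcome either way → loss $0.
$77957.2: same outcome either way → loss $0.
$44931.5: truthful gives $15566.1, deviation gives $0 → loss $15566.1.
$47903.4: truthful gives $12594.2, deviation gives $0 → loss $12594.2.
$59097.1: truthful gives $1400.5, deviation gives $0 → loss $1400.5.
$52399.1: truthful gives $8098.5, deviation gives $0 → loss $8098.5.
Maximum loss: $15566.1.

$15566.1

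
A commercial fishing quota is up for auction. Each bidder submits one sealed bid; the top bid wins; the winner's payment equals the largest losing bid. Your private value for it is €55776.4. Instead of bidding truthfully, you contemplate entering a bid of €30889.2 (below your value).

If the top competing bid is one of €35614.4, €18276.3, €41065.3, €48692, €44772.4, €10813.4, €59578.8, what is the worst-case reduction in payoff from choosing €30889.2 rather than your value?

€35614.4: truthful gives €20162, deviation gives €0 → loss €20162.
€18276.3: same outcome either way → loss €0.
€41065.3: truthful gives €14711.1, deviation gives €0 → loss €14711.1.
€48692: truthful gives €7084.4, deviation gives €0 → loss €7084.4.
€44772.4: truthful gives €11004, deviation gives €0 → loss €11004.
€10813.4: same outcome either way → loss €0.
€59578.8: same outcome either way → loss €0.
Maximum loss: €20162.

€20162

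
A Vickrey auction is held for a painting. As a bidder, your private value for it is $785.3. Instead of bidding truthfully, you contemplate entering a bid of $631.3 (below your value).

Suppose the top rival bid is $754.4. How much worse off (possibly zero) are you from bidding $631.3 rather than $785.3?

$30.9

Bidding your value $785.3: you win (since $785.3 > $754.4) and pay $754.4. Payoff $30.9.
Bidding $631.3: you lose. Payoff $0.
The competing bid $754.4 lies between your shaded bid and your value, so underbidding forfeits an item you could have won at a profitable price.
Loss from deviating = $30.9 − ($0) = $30.9.
Truthful bidding weakly dominates here: raising your bid can only win items priced above your value, and lowering it can only forfeit items priced below.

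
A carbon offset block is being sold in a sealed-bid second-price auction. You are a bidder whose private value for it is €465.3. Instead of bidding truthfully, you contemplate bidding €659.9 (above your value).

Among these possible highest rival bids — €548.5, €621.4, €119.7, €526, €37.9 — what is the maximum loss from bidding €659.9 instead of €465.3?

€156.1

€548.5: truthful gives €0, deviation gives −€83.2 → loss €83.2.
€621.4: truthful gives €0, deviation gives −€156.1 → loss €156.1.
€119.7: same outcome either way → loss €0.
€526: truthful gives €0, deviation gives −€60.7 → loss €60.7.
€37.9: same outcome either way → loss €0.
Maximum loss: €156.1.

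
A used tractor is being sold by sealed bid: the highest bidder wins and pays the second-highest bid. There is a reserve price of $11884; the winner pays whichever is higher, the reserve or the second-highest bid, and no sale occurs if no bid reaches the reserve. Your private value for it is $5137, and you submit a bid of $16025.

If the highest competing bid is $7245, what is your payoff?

Your bid $16025 is the highest and exceeds the reserve.
Price = max(second-highest bid, reserve) = max($7245, $11884) = $11884.
Payoff = $5137 − $11884 = −$6747.

−$6747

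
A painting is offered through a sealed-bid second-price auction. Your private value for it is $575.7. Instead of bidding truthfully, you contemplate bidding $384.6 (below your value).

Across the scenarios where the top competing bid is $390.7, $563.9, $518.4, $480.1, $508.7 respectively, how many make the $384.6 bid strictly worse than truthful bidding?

5

The deviation hurts exactly when the highest competing bid lies strictly between $384.6 and $575.7 — underbidding then forfeits a profitable win.
$390.7: inside the interval → strictly worse (loss $185).
$563.9: inside the interval → strictly worse (loss $11.8).
$518.4: inside the interval → strictly worse (loss $57.3).
$480.1: inside the interval → strictly worse (loss $95.6).
$508.7: inside the interval → strictly worse (loss $67).
Count: 5.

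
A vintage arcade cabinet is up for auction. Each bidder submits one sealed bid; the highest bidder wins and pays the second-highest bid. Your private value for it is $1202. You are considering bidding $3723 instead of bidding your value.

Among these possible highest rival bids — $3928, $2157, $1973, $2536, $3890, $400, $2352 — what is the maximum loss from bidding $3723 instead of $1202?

$3928: same outcome either way → loss $0.
$2157: truthful gives $0, deviation gives −$955 → loss $955.
$1973: truthful gives $0, deviation gives −$771 → loss $771.
$2536: truthful gives $0, deviation gives −$1334 → loss $1334.
$3890: same outcome either way → loss $0.
$400: same outcome either way → loss $0.
$2352: truthful gives $0, deviation gives −$1150 → loss $1150.
Maximum loss: $1334.

$1334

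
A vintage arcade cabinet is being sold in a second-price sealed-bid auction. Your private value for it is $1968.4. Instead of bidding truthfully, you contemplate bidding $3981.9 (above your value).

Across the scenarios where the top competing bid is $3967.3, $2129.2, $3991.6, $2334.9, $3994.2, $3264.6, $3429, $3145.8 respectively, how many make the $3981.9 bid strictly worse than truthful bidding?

The deviation hurts exactly when the highest competing bid lies strictly between $1968.4 and $3981.9 — overbidding then wins at a price above your value.
$3967.3: inside the interval → strictly worse (loss $1998.9).
$2129.2: inside the interval → strictly worse (loss $160.8).
$3991.6: above both → same outcome either way.
$2334.9: inside the interval → strictly worse (loss $366.5).
$3994.2: above both → same outcome either way.
$3264.6: inside the interval → strictly worse (loss $1296.2).
$3429: inside the interval → strictly worse (loss $1460.6).
$3145.8: inside the interval → strictly worse (loss $1177.4).
Count: 6.

6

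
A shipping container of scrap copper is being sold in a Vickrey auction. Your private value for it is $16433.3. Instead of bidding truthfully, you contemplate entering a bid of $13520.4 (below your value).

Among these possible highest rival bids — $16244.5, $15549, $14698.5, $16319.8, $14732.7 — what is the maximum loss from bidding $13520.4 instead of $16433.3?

$1734.8

$16244.5: truthful gives $188.8, deviation gives $0 → loss $188.8.
$15549: truthful gives $884.3, deviation gives $0 → loss $884.3.
$14698.5: truthful gives $1734.8, deviation gives $0 → loss $1734.8.
$16319.8: truthful gives $113.5, deviation gives $0 → loss $113.5.
$14732.7: truthful gives $1700.6, deviation gives $0 → loss $1700.6.
Maximum loss: $1734.8.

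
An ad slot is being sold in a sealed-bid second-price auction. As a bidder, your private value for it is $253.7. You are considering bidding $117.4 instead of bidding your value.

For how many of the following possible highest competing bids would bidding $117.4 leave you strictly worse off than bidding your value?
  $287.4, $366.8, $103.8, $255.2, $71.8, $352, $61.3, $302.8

The deviation hurts exactly when the highest competing bid lies strictly between $117.4 and $253.7 — underbidding then forfeits a profitable win.
$287.4: above both → same outcome either way.
$366.8: above both → same outcome either way.
$103.8: below both → same outcome either way.
$255.2: above both → same outcome either way.
$71.8: below both → same outcome either way.
$352: above both → same outcome either way.
$61.3: below both → same outcome either way.
$302.8: above both → same outcome either way.
Count: 0.

0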